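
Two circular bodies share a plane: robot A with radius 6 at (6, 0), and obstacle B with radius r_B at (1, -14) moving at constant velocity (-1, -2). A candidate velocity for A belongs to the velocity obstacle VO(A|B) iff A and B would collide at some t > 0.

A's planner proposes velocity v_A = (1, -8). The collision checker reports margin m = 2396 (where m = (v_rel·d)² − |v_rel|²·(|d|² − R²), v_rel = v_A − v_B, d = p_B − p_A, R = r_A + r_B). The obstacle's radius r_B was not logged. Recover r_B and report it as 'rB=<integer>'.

m = 2396
d = (-5, -14);  v_rel = (2, -6),  |v_rel|² = 40
v_rel×d = (2)·(-14) − (-6)·(-5) = -58
since m = R²·40 − (-58)²:  R² = (3364 + 2396) / 40 = 144
R = √144 = 12  ⇒  r_B = 12 − 6 = 6

rB=6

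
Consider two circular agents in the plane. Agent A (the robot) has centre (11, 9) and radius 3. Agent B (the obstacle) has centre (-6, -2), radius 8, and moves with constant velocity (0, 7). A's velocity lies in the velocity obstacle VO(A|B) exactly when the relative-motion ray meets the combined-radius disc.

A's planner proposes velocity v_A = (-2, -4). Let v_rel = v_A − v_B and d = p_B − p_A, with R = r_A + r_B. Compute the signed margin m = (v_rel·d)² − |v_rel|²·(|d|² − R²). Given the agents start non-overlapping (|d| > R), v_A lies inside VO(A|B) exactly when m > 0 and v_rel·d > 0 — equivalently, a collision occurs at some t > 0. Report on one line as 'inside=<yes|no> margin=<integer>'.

d = (-17, -11),  |d|² = 410;  R = 3+8 = 11,  c = 410−11² = 289
v_rel = (-2, -11),  |v_rel|² = 125;  v_rel·d = (-2)·(-17) + (-11)·(-11) = 155
125·t² − 310·t + 289 = 0  ⇒  m = 155² − 125·289 = -12100
m = -12100 < 0,  v_rel·d = 155 > 0  ⇒  outside

inside=no margin=-12100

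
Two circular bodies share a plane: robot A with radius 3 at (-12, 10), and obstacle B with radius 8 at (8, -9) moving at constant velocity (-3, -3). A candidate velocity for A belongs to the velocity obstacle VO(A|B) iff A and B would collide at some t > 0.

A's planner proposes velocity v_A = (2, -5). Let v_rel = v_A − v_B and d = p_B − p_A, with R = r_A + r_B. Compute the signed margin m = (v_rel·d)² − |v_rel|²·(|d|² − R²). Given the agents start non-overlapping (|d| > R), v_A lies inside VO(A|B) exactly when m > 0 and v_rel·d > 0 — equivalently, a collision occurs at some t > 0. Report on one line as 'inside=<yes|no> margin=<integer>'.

d = (20, -19),  |d|² = 761;  R = 3+8 = 11,  c = 761−11² = 640
v_rel = (5, -2),  |v_rel|² = 29;  v_rel·d = (5)·(20) + (-2)·(-19) = 138
29·t² − 276·t + 640 = 0  ⇒  m = 138² − 29·640 = 484
m = 484 > 0,  v_rel·d = 138 > 0  ⇒  inside

inside=yes margin=484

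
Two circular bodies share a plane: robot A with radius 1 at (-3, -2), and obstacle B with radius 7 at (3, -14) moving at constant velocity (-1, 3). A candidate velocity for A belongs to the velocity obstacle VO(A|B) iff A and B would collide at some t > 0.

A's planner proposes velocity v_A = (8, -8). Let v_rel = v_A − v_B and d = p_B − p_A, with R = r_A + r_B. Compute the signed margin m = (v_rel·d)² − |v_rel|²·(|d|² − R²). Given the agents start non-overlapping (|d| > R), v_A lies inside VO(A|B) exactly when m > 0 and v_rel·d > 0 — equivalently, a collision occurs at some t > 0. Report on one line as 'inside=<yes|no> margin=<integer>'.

d = (6, -12),  |d|² = 180;  R = 1+7 = 8,  c = 180−8² = 116
v_rel = (9, -11),  |v_rel|² = 202;  v_rel·d = (9)·(6) + (-11)·(-12) = 186
202·t² − 372·t + 116 = 0  ⇒  m = 186² − 202·116 = 11164
m = 11164 > 0,  v_rel·d = 186 > 0  ⇒  inside

inside=yes margin=11164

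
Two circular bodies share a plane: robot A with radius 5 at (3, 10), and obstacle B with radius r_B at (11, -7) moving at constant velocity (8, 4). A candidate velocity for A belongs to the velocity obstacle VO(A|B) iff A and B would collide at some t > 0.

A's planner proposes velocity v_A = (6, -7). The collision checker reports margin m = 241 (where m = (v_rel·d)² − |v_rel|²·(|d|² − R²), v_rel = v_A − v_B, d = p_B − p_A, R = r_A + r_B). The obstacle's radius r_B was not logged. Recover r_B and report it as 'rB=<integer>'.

m = 241
d = (8, -17);  v_rel = (-2, -11),  |v_rel|² = 125
v_rel×d = (-2)·(-17) − (-11)·(8) = 122
since m = R²·125 − 122²:  R² = (14884 + 241) / 125 = 121
R = √121 = 11  ⇒  r_B = 11 − 5 = 6

rB=6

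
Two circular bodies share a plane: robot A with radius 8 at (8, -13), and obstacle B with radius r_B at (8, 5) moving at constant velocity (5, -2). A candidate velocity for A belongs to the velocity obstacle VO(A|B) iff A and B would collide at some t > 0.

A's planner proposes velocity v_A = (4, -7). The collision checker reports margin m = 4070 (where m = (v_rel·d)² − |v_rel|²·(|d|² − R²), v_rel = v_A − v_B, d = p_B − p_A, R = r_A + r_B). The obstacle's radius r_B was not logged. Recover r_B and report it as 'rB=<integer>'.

m = 4070
d = (0, 18);  v_rel = (-1, -5),  |v_rel|² = 26
v_rel×d = (-1)·(18) − (-5)·(0) = -18
since m = R²·26 − (-18)²:  R² = (324 + 4070) / 26 = 169
R = √169 = 13  ⇒  r_B = 13 − 8 = 5

rB=5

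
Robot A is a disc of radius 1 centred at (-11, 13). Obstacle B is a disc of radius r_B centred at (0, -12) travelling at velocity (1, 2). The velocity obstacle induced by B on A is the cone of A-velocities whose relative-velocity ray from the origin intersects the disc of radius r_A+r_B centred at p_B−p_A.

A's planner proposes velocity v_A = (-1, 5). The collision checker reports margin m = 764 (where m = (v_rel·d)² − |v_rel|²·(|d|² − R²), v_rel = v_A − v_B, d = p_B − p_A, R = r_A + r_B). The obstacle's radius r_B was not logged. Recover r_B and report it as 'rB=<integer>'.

m = 764
d = (11, -25);  v_rel = (-2, 3),  |v_rel|² = 13
v_rel×d = (-2)·(-25) − (3)·(11) = 17
since m = R²·13 − 17²:  R² = (289 + 764) / 13 = 81
R = √81 = 9  ⇒  r_B = 9 − 1 = 8

rB=8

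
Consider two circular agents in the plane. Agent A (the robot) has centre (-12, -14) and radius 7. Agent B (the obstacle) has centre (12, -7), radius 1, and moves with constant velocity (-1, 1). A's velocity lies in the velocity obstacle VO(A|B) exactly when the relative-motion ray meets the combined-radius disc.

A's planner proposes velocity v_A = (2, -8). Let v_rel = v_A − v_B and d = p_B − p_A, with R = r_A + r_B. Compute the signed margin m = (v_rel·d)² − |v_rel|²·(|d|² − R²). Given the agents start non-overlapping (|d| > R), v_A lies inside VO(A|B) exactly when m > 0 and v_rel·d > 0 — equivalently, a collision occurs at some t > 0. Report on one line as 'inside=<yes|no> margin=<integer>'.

d = (24, 7),  |d|² = 625;  R = 7+1 = 8,  c = 625−8² = 561
v_rel = (3, -9),  |v_rel|² = 90;  v_rel·d = (3)·(24) + (-9)·(7) = 9
90·t² − 18·t + 561 = 0  ⇒  m = 9² − 90·561 = -50409
m = -50409 < 0,  v_rel·d = 9 > 0  ⇒  outside

inside=no margin=-50409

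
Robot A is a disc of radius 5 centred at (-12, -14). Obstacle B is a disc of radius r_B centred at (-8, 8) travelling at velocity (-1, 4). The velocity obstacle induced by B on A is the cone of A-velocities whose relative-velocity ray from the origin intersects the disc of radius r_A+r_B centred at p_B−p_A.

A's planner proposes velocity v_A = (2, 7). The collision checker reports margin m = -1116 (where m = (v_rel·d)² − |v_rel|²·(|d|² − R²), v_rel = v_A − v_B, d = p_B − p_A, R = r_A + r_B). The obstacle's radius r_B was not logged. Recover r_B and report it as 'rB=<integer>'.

m = -1116
d = (4, 22);  v_rel = (3, 3),  |v_rel|² = 18
v_rel×d = (3)·(22) − (3)·(4) = 54
since m = R²·18 − 54²:  R² = (2916 + -1116) / 18 = 100
R = √100 = 10  ⇒  r_B = 10 − 5 = 5

rB=5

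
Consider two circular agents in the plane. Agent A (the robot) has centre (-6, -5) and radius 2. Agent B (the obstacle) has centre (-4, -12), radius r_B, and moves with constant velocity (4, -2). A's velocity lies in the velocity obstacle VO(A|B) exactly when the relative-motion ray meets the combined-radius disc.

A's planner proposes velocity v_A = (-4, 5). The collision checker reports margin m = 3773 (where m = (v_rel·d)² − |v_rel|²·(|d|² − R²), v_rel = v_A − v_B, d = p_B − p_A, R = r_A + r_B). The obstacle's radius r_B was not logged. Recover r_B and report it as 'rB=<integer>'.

m = 3773
d = (2, -7);  v_rel = (-8, 7),  |v_rel|² = 113
v_rel×d = (-8)·(-7) − (7)·(2) = 42
since m = R²·113 − 42²:  R² = (1764 + 3773) / 113 = 49
R = √49 = 7  ⇒  r_B = 7 − 2 = 5

rB=5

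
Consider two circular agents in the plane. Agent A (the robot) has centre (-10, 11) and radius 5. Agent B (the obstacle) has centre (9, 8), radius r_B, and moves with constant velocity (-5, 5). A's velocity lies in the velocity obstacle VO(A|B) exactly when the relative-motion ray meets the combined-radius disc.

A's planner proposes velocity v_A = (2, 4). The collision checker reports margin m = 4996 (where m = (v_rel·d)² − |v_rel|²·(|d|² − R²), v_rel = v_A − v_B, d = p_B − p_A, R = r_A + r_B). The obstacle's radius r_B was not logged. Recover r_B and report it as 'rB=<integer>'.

m = 4996
d = (19, -3);  v_rel = (7, -1),  |v_rel|² = 50
v_rel×d = (7)·(-3) − (-1)·(19) = -2
since m = R²·50 − (-2)²:  R² = (4 + 4996) / 50 = 100
R = √100 = 10  ⇒  r_B = 10 − 5 = 5

rB=5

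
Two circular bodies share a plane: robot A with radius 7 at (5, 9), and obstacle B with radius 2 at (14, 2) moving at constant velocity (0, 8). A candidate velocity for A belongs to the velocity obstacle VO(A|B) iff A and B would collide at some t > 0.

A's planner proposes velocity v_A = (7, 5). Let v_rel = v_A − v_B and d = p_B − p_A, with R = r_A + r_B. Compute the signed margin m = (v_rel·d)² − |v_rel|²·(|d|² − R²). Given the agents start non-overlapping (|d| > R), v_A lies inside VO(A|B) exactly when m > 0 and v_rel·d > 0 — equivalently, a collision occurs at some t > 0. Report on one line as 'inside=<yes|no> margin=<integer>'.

d = (9, -7),  |d|² = 130;  R = 7+2 = 9,  c = 130−9² = 49
v_rel = (7, -3),  |v_rel|² = 58;  v_rel·d = (7)·(9) + (-3)·(-7) = 84
58·t² − 168·t + 49 = 0  ⇒  m = 84² − 58·49 = 4214
m = 4214 > 0,  v_rel·d = 84 > 0  ⇒  inside

inside=yes margin=4214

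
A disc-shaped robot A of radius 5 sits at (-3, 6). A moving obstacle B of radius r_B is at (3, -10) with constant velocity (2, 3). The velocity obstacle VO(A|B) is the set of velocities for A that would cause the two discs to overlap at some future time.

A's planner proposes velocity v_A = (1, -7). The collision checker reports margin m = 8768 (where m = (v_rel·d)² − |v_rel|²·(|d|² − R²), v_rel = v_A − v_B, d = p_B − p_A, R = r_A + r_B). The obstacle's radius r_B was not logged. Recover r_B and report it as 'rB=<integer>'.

m = 8768
d = (6, -16);  v_rel = (-1, -10),  |v_rel|² = 101
v_rel×d = (-1)·(-16) − (-10)·(6) = 76
since m = R²·101 − 76²:  R² = (5776 + 8768) / 101 = 144
R = √144 = 12  ⇒  r_B = 12 − 5 = 7

rB=7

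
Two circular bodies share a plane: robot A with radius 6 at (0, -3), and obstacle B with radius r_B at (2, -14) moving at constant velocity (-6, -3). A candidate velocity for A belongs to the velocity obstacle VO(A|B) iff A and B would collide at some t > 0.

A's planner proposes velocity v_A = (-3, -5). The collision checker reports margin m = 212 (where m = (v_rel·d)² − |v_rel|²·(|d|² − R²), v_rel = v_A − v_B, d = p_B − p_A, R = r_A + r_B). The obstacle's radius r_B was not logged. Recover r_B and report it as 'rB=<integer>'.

m = 212
d = (2, -11);  v_rel = (3, -2),  |v_rel|² = 13
v_rel×d = (3)·(-11) − (-2)·(2) = -29
since m = R²·13 − (-29)²:  R² = (841 + 212) / 13 = 81
R = √81 = 9  ⇒  r_B = 9 − 6 = 3

rB=3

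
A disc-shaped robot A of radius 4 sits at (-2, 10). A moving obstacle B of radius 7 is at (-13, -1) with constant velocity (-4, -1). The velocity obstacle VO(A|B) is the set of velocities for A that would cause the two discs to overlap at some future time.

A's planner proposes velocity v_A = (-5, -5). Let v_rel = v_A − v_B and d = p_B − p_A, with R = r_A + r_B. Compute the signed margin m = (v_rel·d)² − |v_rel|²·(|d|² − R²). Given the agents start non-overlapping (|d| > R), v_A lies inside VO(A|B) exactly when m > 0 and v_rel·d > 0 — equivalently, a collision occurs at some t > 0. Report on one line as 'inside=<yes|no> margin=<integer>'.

d = (-11, -11),  |d|² = 242;  R = 4+7 = 11,  c = 242−11² = 121
v_rel = (-1, -4),  |v_rel|² = 17;  v_rel·d = (-1)·(-11) + (-4)·(-11) = 55
17·t² − 110·t + 121 = 0  ⇒  m = 55² − 17·121 = 968
m = 968 > 0,  v_rel·d = 55 > 0  ⇒  inside

inside=yes margin=968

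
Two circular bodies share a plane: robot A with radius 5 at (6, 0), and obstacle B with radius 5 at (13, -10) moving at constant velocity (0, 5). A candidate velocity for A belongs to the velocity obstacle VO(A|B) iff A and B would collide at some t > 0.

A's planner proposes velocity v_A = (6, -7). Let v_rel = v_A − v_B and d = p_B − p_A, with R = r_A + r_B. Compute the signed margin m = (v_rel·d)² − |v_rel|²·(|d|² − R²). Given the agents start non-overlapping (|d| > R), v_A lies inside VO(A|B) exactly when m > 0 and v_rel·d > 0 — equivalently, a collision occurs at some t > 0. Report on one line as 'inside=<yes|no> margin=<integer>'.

d = (7, -10),  |d|² = 149;  R = 5+5 = 10,  c = 149−10² = 49
v_rel = (6, -12),  |v_rel|² = 180;  v_rel·d = (6)·(7) + (-12)·(-10) = 162
180·t² − 324·t + 49 = 0  ⇒  m = 162² − 180·49 = 17424
m = 17424 > 0,  v_rel·d = 162 > 0  ⇒  inside

inside=yes margin=17424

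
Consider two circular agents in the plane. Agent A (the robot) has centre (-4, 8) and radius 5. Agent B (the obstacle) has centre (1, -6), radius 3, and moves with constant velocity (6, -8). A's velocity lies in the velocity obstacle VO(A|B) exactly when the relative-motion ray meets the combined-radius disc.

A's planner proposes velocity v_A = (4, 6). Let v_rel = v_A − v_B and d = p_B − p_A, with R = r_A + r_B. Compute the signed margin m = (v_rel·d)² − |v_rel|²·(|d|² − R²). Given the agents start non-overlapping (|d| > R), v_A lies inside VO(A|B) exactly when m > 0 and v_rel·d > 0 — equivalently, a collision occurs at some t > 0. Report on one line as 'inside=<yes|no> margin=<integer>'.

d = (5, -14),  |d|² = 221;  R = 5+3 = 8,  c = 221−8² = 157
v_rel = (-2, 14),  |v_rel|² = 200;  v_rel·d = (-2)·(5) + (14)·(-14) = -206
200·t² + 412·t + 157 = 0  ⇒  m = (-206)² − 200·157 = 11036
m = 11036 > 0,  v_rel·d = -206 < 0  ⇒  outside

inside=no margin=11036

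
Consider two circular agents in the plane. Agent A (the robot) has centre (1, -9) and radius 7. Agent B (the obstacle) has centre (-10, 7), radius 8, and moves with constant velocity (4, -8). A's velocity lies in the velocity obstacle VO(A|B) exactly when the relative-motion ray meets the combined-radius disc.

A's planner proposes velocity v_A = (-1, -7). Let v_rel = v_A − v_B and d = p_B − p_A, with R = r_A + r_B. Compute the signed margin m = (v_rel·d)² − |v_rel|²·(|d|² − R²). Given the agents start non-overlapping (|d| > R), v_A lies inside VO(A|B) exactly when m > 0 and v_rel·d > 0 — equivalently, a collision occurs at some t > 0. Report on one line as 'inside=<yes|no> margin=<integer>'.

d = (-11, 16),  |d|² = 377;  R = 7+8 = 15,  c = 377−15² = 152
v_rel = (-5, 1),  |v_rel|² = 26;  v_rel·d = (-5)·(-11) + (1)·(16) = 71
26·t² − 142·t + 152 = 0  ⇒  m = 71² − 26·152 = 1089
m = 1089 > 0,  v_rel·d = 71 > 0  ⇒  inside

inside=yes margin=1089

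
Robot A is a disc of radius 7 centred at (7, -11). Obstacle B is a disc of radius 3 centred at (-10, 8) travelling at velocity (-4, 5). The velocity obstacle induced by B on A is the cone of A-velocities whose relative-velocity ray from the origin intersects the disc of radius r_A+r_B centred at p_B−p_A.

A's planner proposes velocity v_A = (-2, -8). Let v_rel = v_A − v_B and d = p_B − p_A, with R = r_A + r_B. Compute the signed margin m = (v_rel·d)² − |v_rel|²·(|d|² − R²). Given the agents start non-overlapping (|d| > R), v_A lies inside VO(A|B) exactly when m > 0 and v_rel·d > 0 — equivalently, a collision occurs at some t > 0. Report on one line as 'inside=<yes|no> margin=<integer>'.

d = (-17, 19),  |d|² = 650;  R = 7+3 = 10,  c = 650−10² = 550
v_rel = (2, -13),  |v_rel|² = 173;  v_rel·d = (2)·(-17) + (-13)·(19) = -281
173·t² + 562·t + 550 = 0  ⇒  m = (-281)² − 173·550 = -16189
m = -16189 < 0,  v_rel·d = -281 < 0  ⇒  outside

inside=no margin=-16189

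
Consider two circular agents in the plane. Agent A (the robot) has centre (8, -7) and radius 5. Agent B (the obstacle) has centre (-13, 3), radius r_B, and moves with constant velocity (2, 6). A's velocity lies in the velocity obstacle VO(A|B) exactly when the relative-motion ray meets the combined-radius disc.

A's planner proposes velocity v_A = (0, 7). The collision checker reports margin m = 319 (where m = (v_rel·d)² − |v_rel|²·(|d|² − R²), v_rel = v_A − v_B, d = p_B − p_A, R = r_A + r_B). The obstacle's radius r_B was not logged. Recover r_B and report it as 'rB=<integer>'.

m = 319
d = (-21, 10);  v_rel = (-2, 1),  |v_rel|² = 5
v_rel×d = (-2)·(10) − (1)·(-21) = 1
since m = R²·5 − 1²:  R² = (1 + 319) / 5 = 64
R = √64 = 8  ⇒  r_B = 8 − 5 = 3

rB=3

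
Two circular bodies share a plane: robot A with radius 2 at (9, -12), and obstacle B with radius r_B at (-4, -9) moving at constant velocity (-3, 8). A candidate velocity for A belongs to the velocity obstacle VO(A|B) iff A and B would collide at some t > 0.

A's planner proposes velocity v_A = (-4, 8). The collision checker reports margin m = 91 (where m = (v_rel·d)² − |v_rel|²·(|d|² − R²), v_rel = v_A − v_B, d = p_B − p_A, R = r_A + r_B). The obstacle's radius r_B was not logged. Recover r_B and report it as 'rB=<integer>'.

m = 91
d = (-13, 3);  v_rel = (-1, 0),  |v_rel|² = 1
v_rel×d = (-1)·(3) − (0)·(-13) = -3
since m = R²·1 − (-3)²:  R² = (9 + 91) / 1 = 100
R = √100 = 10  ⇒  r_B = 10 − 2 = 8

rB=8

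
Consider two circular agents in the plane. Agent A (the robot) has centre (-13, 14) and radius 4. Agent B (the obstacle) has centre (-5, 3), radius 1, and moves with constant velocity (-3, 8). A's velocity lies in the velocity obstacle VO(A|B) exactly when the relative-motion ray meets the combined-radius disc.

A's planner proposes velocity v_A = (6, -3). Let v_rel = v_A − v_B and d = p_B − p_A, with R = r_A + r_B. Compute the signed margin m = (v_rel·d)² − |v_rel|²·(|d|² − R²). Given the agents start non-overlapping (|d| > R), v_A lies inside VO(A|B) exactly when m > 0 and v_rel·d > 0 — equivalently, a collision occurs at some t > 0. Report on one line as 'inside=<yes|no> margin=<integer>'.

d = (8, -11),  |d|² = 185;  R = 4+1 = 5,  c = 185−5² = 160
v_rel = (9, -11),  |v_rel|² = 202;  v_rel·d = (9)·(8) + (-11)·(-11) = 193
202·t² − 386·t + 160 = 0  ⇒  m = 193² − 202·160 = 4929
m = 4929 > 0,  v_rel·d = 193 > 0  ⇒  inside

inside=yes margin=4929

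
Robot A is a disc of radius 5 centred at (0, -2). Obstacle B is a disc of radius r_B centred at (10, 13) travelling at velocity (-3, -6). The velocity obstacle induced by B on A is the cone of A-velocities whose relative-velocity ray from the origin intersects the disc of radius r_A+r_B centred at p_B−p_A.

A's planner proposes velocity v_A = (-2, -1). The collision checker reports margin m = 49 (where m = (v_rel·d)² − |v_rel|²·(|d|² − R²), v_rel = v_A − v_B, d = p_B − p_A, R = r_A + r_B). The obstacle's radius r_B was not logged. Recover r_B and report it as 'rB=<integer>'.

m = 49
d = (10, 15);  v_rel = (1, 5),  |v_rel|² = 26
v_rel×d = (1)·(15) − (5)·(10) = -35
since m = R²·26 − (-35)²:  R² = (1225 + 49) / 26 = 49
R = √49 = 7  ⇒  r_B = 7 − 5 = 2

rB=2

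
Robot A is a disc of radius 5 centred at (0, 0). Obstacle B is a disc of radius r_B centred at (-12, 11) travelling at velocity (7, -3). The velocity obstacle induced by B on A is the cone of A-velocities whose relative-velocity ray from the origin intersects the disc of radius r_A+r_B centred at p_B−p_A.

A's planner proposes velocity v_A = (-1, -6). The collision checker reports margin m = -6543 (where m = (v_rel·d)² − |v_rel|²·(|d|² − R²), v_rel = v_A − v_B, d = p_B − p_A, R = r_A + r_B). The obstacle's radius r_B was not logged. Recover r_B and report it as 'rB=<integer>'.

m = -6543
d = (-12, 11);  v_rel = (-8, -3),  |v_rel|² = 73
v_rel×d = (-8)·(11) − (-3)·(-12) = -124
since m = R²·73 − (-124)²:  R² = (15376 + -6543) / 73 = 121
R = √121 = 11  ⇒  r_B = 11 − 5 = 6

rB=6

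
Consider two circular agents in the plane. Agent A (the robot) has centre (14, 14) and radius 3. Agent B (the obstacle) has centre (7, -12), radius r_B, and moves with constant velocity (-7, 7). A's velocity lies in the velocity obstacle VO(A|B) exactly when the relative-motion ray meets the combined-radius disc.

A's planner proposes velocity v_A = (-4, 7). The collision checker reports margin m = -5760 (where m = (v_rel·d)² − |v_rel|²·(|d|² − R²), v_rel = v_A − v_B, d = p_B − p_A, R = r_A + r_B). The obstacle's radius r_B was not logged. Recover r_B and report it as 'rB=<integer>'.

m = -5760
d = (-7, -26);  v_rel = (3, 0),  |v_rel|² = 9
v_rel×d = (3)·(-26) − (0)·(-7) = -78
since m = R²·9 − (-78)²:  R² = (6084 + -5760) / 9 = 36
R = √36 = 6  ⇒  r_B = 6 − 3 = 3

rB=3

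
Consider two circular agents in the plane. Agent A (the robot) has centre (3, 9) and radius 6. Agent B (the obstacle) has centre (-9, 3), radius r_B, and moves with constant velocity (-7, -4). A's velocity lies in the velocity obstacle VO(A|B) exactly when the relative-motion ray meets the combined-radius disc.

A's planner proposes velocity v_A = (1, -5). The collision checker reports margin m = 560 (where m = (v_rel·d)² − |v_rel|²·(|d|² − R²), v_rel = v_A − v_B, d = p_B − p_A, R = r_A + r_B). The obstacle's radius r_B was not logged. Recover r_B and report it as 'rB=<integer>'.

m = 560
d = (-12, -6);  v_rel = (8, -1),  |v_rel|² = 65
v_rel×d = (8)·(-6) − (-1)·(-12) = -60
since m = R²·65 − (-60)²:  R² = (3600 + 560) / 65 = 64
R = √64 = 8  ⇒  r_B = 8 − 6 = 2

rB=2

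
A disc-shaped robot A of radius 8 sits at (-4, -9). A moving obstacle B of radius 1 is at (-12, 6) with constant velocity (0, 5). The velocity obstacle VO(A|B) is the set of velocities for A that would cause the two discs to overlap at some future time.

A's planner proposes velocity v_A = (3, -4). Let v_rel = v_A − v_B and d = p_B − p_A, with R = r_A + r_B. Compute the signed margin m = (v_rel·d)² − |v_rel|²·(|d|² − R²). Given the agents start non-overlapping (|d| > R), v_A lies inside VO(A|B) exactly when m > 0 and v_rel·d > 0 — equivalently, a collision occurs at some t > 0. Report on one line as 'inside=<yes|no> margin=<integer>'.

d = (-8, 15),  |d|² = 289;  R = 8+1 = 9,  c = 289−9² = 208
v_rel = (3, -9),  |v_rel|² = 90;  v_rel·d = (3)·(-8) + (-9)·(15) = -159
90·t² + 318·t + 208 = 0  ⇒  m = (-159)² − 90·208 = 6561
m = 6561 > 0,  v_rel·d = -159 < 0  ⇒  outside

inside=no margin=6561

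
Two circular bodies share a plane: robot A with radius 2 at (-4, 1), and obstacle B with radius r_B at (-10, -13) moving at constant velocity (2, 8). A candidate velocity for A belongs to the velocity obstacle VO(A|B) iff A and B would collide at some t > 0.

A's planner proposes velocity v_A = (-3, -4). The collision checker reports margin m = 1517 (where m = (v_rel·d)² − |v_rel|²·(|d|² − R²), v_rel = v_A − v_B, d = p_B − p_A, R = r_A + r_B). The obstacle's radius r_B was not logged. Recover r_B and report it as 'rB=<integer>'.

m = 1517
d = (-6, -14);  v_rel = (-5, -12),  |v_rel|² = 169
v_rel×d = (-5)·(-14) − (-12)·(-6) = -2
since m = R²·169 − (-2)²:  R² = (4 + 1517) / 169 = 9
R = √9 = 3  ⇒  r_B = 3 − 2 = 1

rB=1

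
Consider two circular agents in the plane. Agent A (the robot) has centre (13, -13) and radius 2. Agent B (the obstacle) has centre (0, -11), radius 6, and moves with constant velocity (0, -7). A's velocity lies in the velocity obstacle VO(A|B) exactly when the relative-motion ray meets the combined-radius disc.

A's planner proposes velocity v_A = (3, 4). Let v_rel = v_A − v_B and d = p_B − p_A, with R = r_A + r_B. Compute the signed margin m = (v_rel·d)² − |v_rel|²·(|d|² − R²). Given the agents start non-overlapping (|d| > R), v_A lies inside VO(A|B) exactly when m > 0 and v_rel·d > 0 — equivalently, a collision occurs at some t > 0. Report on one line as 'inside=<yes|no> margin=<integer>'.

d = (-13, 2),  |d|² = 173;  R = 2+6 = 8,  c = 173−8² = 109
v_rel = (3, 11),  |v_rel|² = 130;  v_rel·d = (3)·(-13) + (11)·(2) = -17
130·t² + 34·t + 109 = 0  ⇒  m = (-17)² − 130·109 = -13881
m = -13881 < 0,  v_rel·d = -17 < 0  ⇒  outside

inside=no margin=-13881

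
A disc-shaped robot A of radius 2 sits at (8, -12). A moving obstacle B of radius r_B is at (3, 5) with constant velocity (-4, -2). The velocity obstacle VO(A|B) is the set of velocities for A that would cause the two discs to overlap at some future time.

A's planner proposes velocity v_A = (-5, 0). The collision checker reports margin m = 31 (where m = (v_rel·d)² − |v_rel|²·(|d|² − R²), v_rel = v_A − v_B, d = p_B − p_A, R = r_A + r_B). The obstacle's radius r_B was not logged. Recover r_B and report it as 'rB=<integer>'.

m = 31
d = (-5, 17);  v_rel = (-1, 2),  |v_rel|² = 5
v_rel×d = (-1)·(17) − (2)·(-5) = -7
since m = R²·5 − (-7)²:  R² = (49 + 31) / 5 = 16
R = √16 = 4  ⇒  r_B = 4 − 2 = 2

rB=2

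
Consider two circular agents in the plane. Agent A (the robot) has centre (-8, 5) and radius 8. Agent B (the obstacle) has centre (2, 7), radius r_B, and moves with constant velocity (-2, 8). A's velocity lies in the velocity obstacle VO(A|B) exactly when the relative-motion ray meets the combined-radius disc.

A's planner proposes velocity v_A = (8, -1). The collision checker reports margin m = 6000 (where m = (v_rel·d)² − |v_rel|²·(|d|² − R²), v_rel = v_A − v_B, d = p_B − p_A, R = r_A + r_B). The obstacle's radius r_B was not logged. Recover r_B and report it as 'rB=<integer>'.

m = 6000
d = (10, 2);  v_rel = (10, -9),  |v_rel|² = 181
v_rel×d = (10)·(2) − (-9)·(10) = 110
since m = R²·181 − 110²:  R² = (12100 + 6000) / 181 = 100
R = √100 = 10  ⇒  r_B = 10 − 8 = 2

rB=2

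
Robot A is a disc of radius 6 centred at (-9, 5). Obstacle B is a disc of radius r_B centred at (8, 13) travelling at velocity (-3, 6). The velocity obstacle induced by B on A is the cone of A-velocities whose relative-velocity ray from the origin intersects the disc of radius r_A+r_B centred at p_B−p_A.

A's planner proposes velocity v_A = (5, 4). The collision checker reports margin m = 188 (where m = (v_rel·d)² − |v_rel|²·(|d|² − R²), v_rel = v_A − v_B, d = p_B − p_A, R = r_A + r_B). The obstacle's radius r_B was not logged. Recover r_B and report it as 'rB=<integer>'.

m = 188
d = (17, 8);  v_rel = (8, -2),  |v_rel|² = 68
v_rel×d = (8)·(8) − (-2)·(17) = 98
since m = R²·68 − 98²:  R² = (9604 + 188) / 68 = 144
R = √144 = 12  ⇒  r_B = 12 − 6 = 6

rB=6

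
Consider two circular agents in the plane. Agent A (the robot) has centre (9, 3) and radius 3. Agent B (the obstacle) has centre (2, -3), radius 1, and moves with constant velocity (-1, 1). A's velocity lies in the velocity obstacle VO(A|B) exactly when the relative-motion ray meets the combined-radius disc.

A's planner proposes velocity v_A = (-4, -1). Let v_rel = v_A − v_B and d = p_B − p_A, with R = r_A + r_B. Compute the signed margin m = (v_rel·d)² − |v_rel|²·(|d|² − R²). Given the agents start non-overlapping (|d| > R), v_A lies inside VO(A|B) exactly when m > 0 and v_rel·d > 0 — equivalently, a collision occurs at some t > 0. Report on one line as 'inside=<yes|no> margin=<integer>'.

d = (-7, -6),  |d|² = 85;  R = 3+1 = 4,  c = 85−4² = 69
v_rel = (-3, -2),  |v_rel|² = 13;  v_rel·d = (-3)·(-7) + (-2)·(-6) = 33
13·t² − 66·t + 69 = 0  ⇒  m = 33² − 13·69 = 192
m = 192 > 0,  v_rel·d = 33 > 0  ⇒  inside

inside=yes margin=192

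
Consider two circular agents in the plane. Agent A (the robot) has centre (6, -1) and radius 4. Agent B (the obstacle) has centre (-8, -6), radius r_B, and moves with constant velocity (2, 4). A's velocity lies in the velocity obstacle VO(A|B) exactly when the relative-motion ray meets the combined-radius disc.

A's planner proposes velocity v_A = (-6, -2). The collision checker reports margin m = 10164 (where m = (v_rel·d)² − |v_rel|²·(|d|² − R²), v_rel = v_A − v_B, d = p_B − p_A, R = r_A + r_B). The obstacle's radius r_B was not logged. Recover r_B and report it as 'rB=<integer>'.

m = 10164
d = (-14, -5);  v_rel = (-8, -6),  |v_rel|² = 100
v_rel×d = (-8)·(-5) − (-6)·(-14) = -44
since m = R²·100 − (-44)²:  R² = (1936 + 10164) / 100 = 121
R = √121 = 11  ⇒  r_B = 11 − 4 = 7

rB=7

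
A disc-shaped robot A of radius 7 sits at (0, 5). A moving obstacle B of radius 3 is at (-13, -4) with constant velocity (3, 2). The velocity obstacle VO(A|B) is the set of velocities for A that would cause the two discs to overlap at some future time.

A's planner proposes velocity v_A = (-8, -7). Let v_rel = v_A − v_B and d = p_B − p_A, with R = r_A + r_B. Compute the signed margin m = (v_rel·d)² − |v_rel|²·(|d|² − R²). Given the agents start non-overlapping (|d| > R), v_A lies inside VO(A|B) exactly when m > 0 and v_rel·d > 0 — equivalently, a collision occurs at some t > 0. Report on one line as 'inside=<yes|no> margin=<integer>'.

d = (-13, -9),  |d|² = 250;  R = 7+3 = 10,  c = 250−10² = 150
v_rel = (-11, -9),  |v_rel|² = 202;  v_rel·d = (-11)·(-13) + (-9)·(-9) = 224
202·t² − 448·t + 150 = 0  ⇒  m = 224² − 202·150 = 19876
m = 19876 > 0,  v_rel·d = 224 > 0  ⇒  inside

inside=yes margin=19876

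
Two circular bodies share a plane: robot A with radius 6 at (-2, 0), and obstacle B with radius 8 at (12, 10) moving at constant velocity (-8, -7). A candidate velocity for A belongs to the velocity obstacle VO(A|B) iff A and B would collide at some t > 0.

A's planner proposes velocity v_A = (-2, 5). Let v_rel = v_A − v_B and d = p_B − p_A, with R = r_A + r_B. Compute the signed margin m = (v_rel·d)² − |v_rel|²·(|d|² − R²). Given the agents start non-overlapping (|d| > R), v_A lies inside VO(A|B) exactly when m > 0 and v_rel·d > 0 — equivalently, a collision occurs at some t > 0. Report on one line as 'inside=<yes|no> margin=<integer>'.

d = (14, 10),  |d|² = 296;  R = 6+8 = 14,  c = 296−14² = 100
v_rel = (6, 12),  |v_rel|² = 180;  v_rel·d = (6)·(14) + (12)·(10) = 204
180·t² − 408·t + 100 = 0  ⇒  m = 204² − 180·100 = 23616
m = 23616 > 0,  v_rel·d = 204 > 0  ⇒  inside

inside=yes margin=23616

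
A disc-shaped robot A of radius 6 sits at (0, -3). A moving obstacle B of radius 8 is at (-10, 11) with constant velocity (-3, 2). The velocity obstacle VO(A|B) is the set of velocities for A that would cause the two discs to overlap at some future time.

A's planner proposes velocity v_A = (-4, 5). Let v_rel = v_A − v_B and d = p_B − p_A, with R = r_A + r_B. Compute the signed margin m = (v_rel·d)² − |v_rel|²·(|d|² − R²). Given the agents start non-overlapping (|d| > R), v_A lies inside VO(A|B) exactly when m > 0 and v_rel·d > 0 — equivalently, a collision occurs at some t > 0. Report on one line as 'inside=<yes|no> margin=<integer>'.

d = (-10, 14),  |d|² = 296;  R = 6+8 = 14,  c = 296−14² = 100
v_rel = (-1, 3),  |v_rel|² = 10;  v_rel·d = (-1)·(-10) + (3)·(14) = 52
10·t² − 104·t + 100 = 0  ⇒  m = 52² − 10·100 = 1704
m = 1704 > 0,  v_rel·d = 52 > 0  ⇒  inside

inside=yes margin=1704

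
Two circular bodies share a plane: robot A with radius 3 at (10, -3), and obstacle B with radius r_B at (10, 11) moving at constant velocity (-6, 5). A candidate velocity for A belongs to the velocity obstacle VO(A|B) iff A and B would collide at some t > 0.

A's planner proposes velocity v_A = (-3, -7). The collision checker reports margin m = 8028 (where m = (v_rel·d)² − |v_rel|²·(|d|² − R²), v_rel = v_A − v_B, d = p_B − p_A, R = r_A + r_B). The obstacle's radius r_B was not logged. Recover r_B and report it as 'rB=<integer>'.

m = 8028
d = (0, 14);  v_rel = (3, -12),  |v_rel|² = 153
v_rel×d = (3)·(14) − (-12)·(0) = 42
since m = R²·153 − 42²:  R² = (1764 + 8028) / 153 = 64
R = √64 = 8  ⇒  r_B = 8 − 3 = 5

rB=5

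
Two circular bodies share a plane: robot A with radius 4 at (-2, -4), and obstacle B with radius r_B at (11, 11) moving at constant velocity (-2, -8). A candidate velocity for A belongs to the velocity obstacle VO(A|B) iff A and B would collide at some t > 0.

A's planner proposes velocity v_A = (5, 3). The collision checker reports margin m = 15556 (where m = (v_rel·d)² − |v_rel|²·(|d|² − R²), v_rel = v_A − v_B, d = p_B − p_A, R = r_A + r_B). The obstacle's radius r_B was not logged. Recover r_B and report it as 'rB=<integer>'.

m = 15556
d = (13, 15);  v_rel = (7, 11),  |v_rel|² = 170
v_rel×d = (7)·(15) − (11)·(13) = -38
since m = R²·170 − (-38)²:  R² = (1444 + 15556) / 170 = 100
R = √100 = 10  ⇒  r_B = 10 − 4 = 6

rB=6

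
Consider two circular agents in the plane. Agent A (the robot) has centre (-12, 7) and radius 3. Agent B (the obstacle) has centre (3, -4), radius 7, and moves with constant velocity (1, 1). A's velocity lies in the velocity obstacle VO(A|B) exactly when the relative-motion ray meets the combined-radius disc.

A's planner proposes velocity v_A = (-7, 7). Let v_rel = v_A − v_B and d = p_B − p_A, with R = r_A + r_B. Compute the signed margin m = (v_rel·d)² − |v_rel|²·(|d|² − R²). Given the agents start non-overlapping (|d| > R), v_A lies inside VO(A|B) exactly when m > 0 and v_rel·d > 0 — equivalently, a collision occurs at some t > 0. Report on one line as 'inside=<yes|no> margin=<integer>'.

d = (15, -11),  |d|² = 346;  R = 3+7 = 10,  c = 346−10² = 246
v_rel = (-8, 6),  |v_rel|² = 100;  v_rel·d = (-8)·(15) + (6)·(-11) = -186
100·t² + 372·t + 246 = 0  ⇒  m = (-186)² − 100·246 = 9996
m = 9996 > 0,  v_rel·d = -186 < 0  ⇒  outside

inside=no margin=9996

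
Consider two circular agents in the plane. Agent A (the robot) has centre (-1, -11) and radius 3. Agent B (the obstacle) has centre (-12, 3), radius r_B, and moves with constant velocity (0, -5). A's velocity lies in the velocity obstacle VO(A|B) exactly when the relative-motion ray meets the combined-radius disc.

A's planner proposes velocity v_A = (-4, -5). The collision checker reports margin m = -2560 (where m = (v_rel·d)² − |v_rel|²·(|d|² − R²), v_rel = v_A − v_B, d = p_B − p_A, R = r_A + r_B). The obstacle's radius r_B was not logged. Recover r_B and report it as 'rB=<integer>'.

m = -2560
d = (-11, 14);  v_rel = (-4, 0),  |v_rel|² = 16
v_rel×d = (-4)·(14) − (0)·(-11) = -56
since m = R²·16 − (-56)²:  R² = (3136 + -2560) / 16 = 36
R = √36 = 6  ⇒  r_B = 6 − 3 = 3

rB=3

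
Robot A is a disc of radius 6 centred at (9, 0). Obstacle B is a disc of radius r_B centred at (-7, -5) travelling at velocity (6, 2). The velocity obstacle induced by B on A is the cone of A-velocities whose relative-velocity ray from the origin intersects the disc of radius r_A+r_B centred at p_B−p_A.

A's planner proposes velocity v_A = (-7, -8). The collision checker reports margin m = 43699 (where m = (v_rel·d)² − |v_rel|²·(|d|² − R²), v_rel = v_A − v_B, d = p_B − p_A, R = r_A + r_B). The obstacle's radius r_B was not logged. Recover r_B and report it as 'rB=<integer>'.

m = 43699
d = (-16, -5);  v_rel = (-13, -10),  |v_rel|² = 269
v_rel×d = (-13)·(-5) − (-10)·(-16) = -95
since m = R²·269 − (-95)²:  R² = (9025 + 43699) / 269 = 196
R = √196 = 14  ⇒  r_B = 14 − 6 = 8

rB=8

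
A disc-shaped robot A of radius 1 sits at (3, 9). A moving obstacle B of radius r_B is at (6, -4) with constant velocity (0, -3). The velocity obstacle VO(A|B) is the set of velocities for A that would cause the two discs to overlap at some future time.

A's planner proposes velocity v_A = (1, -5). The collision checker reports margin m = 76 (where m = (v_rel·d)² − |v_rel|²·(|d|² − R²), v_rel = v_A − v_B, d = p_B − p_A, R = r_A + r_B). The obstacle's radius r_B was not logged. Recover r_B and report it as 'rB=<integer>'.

m = 76
d = (3, -13);  v_rel = (1, -2),  |v_rel|² = 5
v_rel×d = (1)·(-13) − (-2)·(3) = -7
since m = R²·5 − (-7)²:  R² = (49 + 76) / 5 = 25
R = √25 = 5  ⇒  r_B = 5 − 1 = 4

rB=4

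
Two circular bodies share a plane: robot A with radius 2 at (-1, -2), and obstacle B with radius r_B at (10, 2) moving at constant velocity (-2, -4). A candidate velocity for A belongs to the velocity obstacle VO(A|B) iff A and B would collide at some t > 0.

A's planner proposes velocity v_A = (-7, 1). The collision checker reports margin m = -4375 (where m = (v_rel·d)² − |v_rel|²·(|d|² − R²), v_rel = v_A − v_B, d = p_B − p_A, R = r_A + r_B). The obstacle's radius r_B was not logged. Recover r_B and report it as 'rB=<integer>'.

m = -4375
d = (11, 4);  v_rel = (-5, 5),  |v_rel|² = 50
v_rel×d = (-5)·(4) − (5)·(11) = -75
since m = R²·50 − (-75)²:  R² = (5625 + -4375) / 50 = 25
R = √25 = 5  ⇒  r_B = 5 − 2 = 3

rB=3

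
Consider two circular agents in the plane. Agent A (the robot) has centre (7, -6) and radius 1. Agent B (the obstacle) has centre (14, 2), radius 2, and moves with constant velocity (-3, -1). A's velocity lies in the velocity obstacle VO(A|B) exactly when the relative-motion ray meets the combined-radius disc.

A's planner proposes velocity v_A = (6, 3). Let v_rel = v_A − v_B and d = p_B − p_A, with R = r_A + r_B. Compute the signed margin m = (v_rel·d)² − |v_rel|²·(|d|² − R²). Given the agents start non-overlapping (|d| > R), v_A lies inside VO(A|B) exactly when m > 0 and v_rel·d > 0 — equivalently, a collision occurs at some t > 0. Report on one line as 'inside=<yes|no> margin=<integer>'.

d = (7, 8),  |d|² = 113;  R = 1+2 = 3,  c = 113−3² = 104
v_rel = (9, 4),  |v_rel|² = 97;  v_rel·d = (9)·(7) + (4)·(8) = 95
97·t² − 190·t + 104 = 0  ⇒  m = 95² − 97·104 = -1063
m = -1063 < 0,  v_rel·d = 95 > 0  ⇒  outside

inside=no margin=-1063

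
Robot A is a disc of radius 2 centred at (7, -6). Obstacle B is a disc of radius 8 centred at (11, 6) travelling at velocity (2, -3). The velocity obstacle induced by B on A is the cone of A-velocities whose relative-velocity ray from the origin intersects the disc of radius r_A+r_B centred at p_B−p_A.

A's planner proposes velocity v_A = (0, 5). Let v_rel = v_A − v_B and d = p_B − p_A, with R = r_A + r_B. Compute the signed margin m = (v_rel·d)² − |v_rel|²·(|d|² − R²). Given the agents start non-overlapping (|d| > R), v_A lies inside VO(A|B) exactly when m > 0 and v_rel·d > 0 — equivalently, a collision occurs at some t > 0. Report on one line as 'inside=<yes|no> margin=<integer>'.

d = (4, 12),  |d|² = 160;  R = 2+8 = 10,  c = 160−10² = 60
v_rel = (-2, 8),  |v_rel|² = 68;  v_rel·d = (-2)·(4) + (8)·(12) = 88
68·t² − 176·t + 60 = 0  ⇒  m = 88² − 68·60 = 3664
m = 3664 > 0,  v_rel·d = 88 > 0  ⇒  inside

inside=yes margin=3664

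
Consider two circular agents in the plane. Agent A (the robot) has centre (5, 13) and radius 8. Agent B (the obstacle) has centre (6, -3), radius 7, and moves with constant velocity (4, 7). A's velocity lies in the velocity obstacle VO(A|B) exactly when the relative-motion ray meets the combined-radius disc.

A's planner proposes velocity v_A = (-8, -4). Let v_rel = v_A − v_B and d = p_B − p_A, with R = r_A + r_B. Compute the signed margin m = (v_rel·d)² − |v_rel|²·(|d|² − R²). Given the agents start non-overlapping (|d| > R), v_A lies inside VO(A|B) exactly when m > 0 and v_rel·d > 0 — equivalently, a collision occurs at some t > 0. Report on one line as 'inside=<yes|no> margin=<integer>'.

d = (1, -16),  |d|² = 257;  R = 8+7 = 15,  c = 257−15² = 32
v_rel = (-12, -11),  |v_rel|² = 265;  v_rel·d = (-12)·(1) + (-11)·(-16) = 164
265·t² − 328·t + 32 = 0  ⇒  m = 164² − 265·32 = 18416
m = 18416 > 0,  v_rel·d = 164 > 0  ⇒  inside

inside=yes margin=18416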